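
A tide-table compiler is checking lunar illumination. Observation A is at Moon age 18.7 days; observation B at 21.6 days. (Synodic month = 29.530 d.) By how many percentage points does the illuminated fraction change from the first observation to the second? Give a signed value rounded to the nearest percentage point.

First observation: θ = 360°·18.7/29.530 = 228.0°, so f = 0.835.
Second observation: θ = 263.3°, f = 0.558.
Δf = 0.558 − 0.835 = -0.277, i.e. -28 pp.

-28 percentage points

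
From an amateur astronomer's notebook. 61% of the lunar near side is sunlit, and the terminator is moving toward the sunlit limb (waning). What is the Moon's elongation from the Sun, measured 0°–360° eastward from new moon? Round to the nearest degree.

Invert f = (1 − cos θ)/2 to get cos θ = 1 − 2(0.61) = -0.220, hence θ₀ = arccos -0.220 = 102.7°.
Waning ⇒ past full, so θ = 360° − 102.7° = 257.3°.

257°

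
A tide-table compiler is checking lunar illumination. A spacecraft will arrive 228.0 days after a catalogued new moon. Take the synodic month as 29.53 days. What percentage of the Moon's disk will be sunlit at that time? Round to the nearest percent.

59%

Reduce mod P: 228.0 − 7×29.53 = 21.29 d into the current lunation.
Phase angle: θ = 360°·(21.29 d)/(29.53 d) = 259.5°.
cos 259.5° = (-0.181), so f = (1 − (-0.181))/2 = 0.591, so 59%.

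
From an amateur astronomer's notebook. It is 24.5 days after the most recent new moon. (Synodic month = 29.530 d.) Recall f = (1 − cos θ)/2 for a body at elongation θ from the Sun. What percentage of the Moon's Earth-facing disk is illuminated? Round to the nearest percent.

The Moon has covered 24.5/29.530 of its cycle, so θ ≈ 360° × 24.5/29.530 = 298.7°.
cos 298.7° = 0.480, so f = (1 − 0.480)/2 = 0.260, so 26%.

26%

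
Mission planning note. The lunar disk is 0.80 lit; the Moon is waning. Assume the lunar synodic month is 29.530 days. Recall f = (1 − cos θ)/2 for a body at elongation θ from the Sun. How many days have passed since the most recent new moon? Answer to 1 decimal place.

Invert f = (1 − cos θ)/2 to get cos θ = 1 − 2(0.80) = -0.600, hence θ₀ = arccos -0.600 = 126.9°.
Waning ⇒ past full, so θ = 360° − 126.9° = 233.1°.
At 360°/29.530 d per day, 233.1° corresponds to 19.12 days.

19.1 days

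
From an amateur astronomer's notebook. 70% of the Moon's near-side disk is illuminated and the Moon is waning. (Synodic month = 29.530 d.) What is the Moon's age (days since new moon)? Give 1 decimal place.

20.2 days

Invert f = (1 − cos θ)/2 to get cos θ = 1 − 2(0.70) = -0.400, hence θ₀ = arccos -0.400 = 113.6°.
Since the Moon is past full (waning), take the reflex angle: θ = 360° − 113.6° = 246.4°.
Age = 29.530 × 246.4°/360° ≈ 20.21 days.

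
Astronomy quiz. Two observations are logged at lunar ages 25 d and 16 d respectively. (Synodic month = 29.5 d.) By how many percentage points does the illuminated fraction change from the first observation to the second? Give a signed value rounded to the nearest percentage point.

θ₁ = 360° × 25/29.5 = 305.1°, f₁ = (1 − cos θ₁)/2 = 0.213.
θ₂ = 360° × 16/29.5 = 195.3°, f₂ = (1 − cos θ₂)/2 = 0.982.
Change = f₂ − f₁ = +0.770 → +77 percentage points.

+77 pp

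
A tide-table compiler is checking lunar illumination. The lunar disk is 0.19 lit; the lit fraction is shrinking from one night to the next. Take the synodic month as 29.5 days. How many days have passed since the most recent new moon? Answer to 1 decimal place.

From f = (1 − cos θ)/2: cos θ = 1 − 2×0.19 = 0.620; arccos → 51.7°.
A waning Moon lies in 180°–360°, so θ = 360° − 51.7° = 308.3°.
That fraction of the synodic month is 308.3/360 × 29.5 d ≈ 25.26 d.

25.3 days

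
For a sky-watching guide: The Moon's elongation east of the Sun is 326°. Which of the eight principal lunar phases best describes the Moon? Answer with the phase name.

326° lies in the waning crescent sector of the 8-phase cycle.

waning crescent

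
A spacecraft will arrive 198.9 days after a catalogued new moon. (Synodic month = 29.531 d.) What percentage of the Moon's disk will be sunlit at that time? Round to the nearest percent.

198.9 d spans 6 complete synodic months (6 × 29.531 = 177.19 d) plus 21.71 d.
Phase angle: θ = 360°·(21.71 d)/(29.531 d) = 264.7°.
cos 264.7° = (-0.092), so f = (1 − (-0.092))/2 = 0.546, so 55%.

55%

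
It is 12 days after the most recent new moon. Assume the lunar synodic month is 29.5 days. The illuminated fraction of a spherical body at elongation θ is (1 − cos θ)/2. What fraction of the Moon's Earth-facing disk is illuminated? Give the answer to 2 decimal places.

0.92

The Moon has covered 12/29.5 of its cycle, so θ ≈ 360° × 12/29.5 = 146.4°.
Illuminated fraction = (1 − cos 146.4°)/2 = (1 − (-0.833))/2 ≈ 0.917.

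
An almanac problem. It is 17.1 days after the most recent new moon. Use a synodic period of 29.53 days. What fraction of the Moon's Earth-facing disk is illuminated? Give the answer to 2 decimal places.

Phase angle: θ = 360°·(17.1 d)/(29.53 d) = 208.5°.
cos 208.5° = (-0.879), so f = (1 − (-0.879))/2 = 0.940.

0.94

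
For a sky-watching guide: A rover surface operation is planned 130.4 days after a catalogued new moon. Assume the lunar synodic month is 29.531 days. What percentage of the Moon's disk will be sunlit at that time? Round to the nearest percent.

93%

130.4 d spans 4 complete synodic months (4 × 29.531 = 118.12 d) plus 12.28 d.
The Moon has covered 12.28/29.531 of its cycle, so θ ≈ 360° × 12.28/29.531 = 149.7°.
cos 149.7° = (-0.863), so f = (1 − (-0.863))/2 = 0.931, so 93%.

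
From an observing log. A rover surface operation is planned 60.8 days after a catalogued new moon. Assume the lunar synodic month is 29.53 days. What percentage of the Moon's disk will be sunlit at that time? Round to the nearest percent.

60.8/29.53 = 2.059 lunations, so 2 complete cycles and 1.74 d into the next.
Elongation θ = 360° × 1.74/29.53 ≈ 21.2°.
With cos θ = 0.932, the lit fraction is (1 − 0.932)/2 ≈ 0.034, so 3%.

3%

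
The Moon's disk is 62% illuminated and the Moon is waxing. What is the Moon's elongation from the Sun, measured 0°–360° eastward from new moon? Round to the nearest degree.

Invert f = (1 − cos θ)/2 to get cos θ = 1 − 2(0.62) = -0.240, hence θ₀ = arccos -0.240 = 103.9°.
Before full moon the principal value applies: θ = 103.9°.

104°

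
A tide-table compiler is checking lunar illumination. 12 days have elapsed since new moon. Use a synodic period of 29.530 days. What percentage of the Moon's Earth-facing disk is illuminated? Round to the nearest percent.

The Moon has covered 12/29.530 of its cycle, so θ ≈ 360° × 12/29.530 = 146.3°.
With cos θ = (-0.832), the lit fraction is (1 − (-0.832))/2 ≈ 0.916, so 92%.

92%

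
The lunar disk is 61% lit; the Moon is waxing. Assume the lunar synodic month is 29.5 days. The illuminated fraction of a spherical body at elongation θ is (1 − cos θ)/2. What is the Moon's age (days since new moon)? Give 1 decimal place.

8.4 days

Invert f = (1 − cos θ)/2 to get cos θ = 1 − 2(0.61) = -0.220, hence θ₀ = arccos -0.220 = 102.7°.
Before full moon the principal value applies: θ = 102.7°.
That fraction of the synodic month is 102.7/360 × 29.5 d ≈ 8.42 d.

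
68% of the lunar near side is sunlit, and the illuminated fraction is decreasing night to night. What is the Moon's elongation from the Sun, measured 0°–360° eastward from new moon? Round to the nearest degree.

249°

Invert f = (1 − cos θ)/2 to get cos θ = 1 − 2(0.68) = -0.360, hence θ₀ = arccos -0.360 = 111.1°.
Since the Moon is past full (waning), take the reflex angle: θ = 360° − 111.1° = 248.9°.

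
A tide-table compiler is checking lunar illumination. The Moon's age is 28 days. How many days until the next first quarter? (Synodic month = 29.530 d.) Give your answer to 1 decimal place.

8.9 days

First quarter is 0.25 of the way through the cycle: age 0.25 × 29.530 = 7.383 d.
Already past this cycle's first quarter; the next is at 7.383 + 29.530 = 36.913 d, so 36.913 − 28 = 8.913 days.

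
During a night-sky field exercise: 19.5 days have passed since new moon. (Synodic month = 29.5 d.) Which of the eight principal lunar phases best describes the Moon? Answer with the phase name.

waning gibbous

θ ≈ 360° × 19.5/29.5 = 238°, which falls in the waning gibbous sector.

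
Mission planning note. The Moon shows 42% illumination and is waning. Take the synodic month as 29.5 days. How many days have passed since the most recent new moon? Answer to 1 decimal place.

22.9 days

Invert f = (1 − cos θ)/2 to get cos θ = 1 − 2(0.42) = 0.160, hence θ₀ = arccos 0.160 = 80.8°.
A waning Moon lies in 180°–360°, so θ = 360° − 80.8° = 279.2°.
Age = 29.5 × 279.2°/360° ≈ 22.88 days.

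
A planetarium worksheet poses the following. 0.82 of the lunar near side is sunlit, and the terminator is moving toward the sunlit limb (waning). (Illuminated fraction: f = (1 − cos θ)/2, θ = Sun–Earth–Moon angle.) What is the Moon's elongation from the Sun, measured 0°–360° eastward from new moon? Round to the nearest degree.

From f = (1 − cos θ)/2: cos θ = 1 − 2×0.82 = -0.640; arccos → 129.8°.
A waning Moon lies in 180°–360°, so θ = 360° − 129.8° = 230.2°.

230°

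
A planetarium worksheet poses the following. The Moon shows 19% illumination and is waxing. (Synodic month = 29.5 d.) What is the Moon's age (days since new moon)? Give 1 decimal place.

cos θ = 1 − 2f = 0.620, giving a principal value of 51.7°.
Waxing ⇒ before full, so θ = 51.7°.
Age = 29.5 × 51.7°/360° ≈ 4.24 days.

4.2 days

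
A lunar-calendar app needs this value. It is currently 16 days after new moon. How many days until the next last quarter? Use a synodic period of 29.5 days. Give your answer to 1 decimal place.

Last quarter occurs at elongation 270°, i.e. at age 29.5 × 270/360 = 22.125 d.
That is 22.125 − 16 = 6.125 days ahead.

6.1 days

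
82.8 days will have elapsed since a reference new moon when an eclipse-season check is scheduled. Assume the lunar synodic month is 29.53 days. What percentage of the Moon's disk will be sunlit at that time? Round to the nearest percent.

82.8 d spans 2 complete synodic months (2 × 29.53 = 59.06 d) plus 23.74 d.
Phase angle: θ = 360°·(23.74 d)/(29.53 d) = 289.4°.
With cos θ = 0.332, the lit fraction is (1 − 0.332)/2 ≈ 0.334, so 33%.

33%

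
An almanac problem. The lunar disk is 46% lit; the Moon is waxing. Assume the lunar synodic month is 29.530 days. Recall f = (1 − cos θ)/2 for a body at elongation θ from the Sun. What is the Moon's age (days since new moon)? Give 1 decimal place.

7.0 days

cos θ = 1 − 2f = 0.080, giving a principal value of 85.4°.
Waxing ⇒ before full, so θ = 85.4°.
Age = 29.530 × 85.4°/360° ≈ 7.01 days.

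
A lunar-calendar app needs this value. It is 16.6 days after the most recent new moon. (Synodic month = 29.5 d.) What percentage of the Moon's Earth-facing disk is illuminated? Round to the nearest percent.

96%

Elongation θ = 360° × 16.6/29.5 ≈ 202.6°.
cos 202.6° = (-0.923), so f = (1 − (-0.923))/2 = 0.962, so 96%.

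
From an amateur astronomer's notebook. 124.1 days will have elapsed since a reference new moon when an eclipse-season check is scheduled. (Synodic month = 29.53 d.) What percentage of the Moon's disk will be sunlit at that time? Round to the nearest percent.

124.1/29.53 = 4.203 lunations, so 4 complete cycles and 5.98 d into the next.
Elongation θ = 360° × 5.98/29.53 ≈ 72.9°.
With cos θ = 0.294, the lit fraction is (1 − 0.294)/2 ≈ 0.353, so 35%.

35%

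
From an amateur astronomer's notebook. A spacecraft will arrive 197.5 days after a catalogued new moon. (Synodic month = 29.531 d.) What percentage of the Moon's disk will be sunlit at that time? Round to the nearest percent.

197.5/29.531 = 6.688 lunations, so 6 complete cycles and 20.31 d into the next.
The Moon has covered 20.31/29.531 of its cycle, so θ ≈ 360° × 20.31/29.531 = 247.6°.
Illuminated fraction = (1 − cos 247.6°)/2 = (1 − (-0.380))/2 ≈ 0.690, so 69%.

69%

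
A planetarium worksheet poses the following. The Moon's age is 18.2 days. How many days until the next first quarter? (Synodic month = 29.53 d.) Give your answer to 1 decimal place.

18.7 days

First quarter occurs at elongation 90°, i.e. at age 29.53 × 90/360 = 7.383 d.
Already past this cycle's first quarter; the next is at 7.383 + 29.53 = 36.913 d, so 36.913 − 18.2 = 18.713 days.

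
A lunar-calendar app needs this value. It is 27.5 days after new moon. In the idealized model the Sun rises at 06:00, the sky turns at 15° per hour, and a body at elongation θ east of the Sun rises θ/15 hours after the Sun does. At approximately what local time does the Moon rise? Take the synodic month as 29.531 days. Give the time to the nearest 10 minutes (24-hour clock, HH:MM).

04:20

Elongation θ = 360° × 27.5/29.531 ≈ 335.2°.
The Moon trails the Sun by θ/15 = 335.2/15 ≈ 22.35 hours.
06:00 + 22.349 h ≈ 04:21 → 04:20 to the nearest ten minutes.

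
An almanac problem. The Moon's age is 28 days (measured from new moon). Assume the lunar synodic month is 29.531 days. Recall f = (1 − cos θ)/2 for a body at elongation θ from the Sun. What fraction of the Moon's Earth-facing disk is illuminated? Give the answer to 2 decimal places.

0.03

Phase angle: θ = 360°·(28 d)/(29.531 d) = 341.3°.
Illuminated fraction = (1 − cos 341.3°)/2 = (1 − 0.947)/2 ≈ 0.026.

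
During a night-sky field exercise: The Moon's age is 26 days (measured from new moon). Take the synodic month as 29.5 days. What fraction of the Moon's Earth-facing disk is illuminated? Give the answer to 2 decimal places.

Phase angle: θ = 360°·(26 d)/(29.5 d) = 317.3°.
cos 317.3° = 0.735, so f = (1 − 0.735)/2 = 0.133.

0.13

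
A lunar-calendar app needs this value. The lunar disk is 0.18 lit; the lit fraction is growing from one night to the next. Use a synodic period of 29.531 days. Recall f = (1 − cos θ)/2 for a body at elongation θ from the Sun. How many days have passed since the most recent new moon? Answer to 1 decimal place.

4.1 days

Invert f = (1 − cos θ)/2 to get cos θ = 1 − 2(0.18) = 0.640, hence θ₀ = arccos 0.640 = 50.2°.
The Moon is waxing (0°–180°), so θ = 50.2° directly.
That fraction of the synodic month is 50.2/360 × 29.531 d ≈ 4.12 d.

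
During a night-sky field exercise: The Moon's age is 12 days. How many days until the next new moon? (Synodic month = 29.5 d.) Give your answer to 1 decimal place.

The next new moon completes the synodic month: 29.5 − 12 = 17.500 days.

17.5 days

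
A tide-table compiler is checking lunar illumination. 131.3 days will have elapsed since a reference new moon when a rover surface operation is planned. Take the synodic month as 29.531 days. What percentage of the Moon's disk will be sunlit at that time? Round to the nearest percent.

97%

131.3/29.531 = 4.446 lunations, so 4 complete cycles and 13.18 d into the next.
Phase angle: θ = 360°·(13.18 d)/(29.531 d) = 160.6°.
Illuminated fraction = (1 − cos 160.6°)/2 = (1 − (-0.943))/2 ≈ 0.972, so 97%.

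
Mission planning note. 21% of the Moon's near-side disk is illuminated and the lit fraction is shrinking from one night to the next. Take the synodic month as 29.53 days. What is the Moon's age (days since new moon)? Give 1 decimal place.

25.1 days

cos θ = 1 − 2f = 0.580, giving a principal value of 54.5°.
Since the Moon is past full (waning), take the reflex angle: θ = 360° − 54.5° = 305.5°.
That fraction of the synodic month is 305.5/360 × 29.53 d ≈ 25.06 d.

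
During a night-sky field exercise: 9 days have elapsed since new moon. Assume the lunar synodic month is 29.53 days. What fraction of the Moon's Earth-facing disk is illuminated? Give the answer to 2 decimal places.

0.67

Phase angle: θ = 360°·(9 d)/(29.53 d) = 109.7°.
cos 109.7° = (-0.337), so f = (1 − (-0.337))/2 = 0.669.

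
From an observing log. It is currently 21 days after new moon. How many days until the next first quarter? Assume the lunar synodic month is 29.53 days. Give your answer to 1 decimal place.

First quarter occurs at elongation 90°, i.e. at age 29.53 × 90/360 = 7.383 d.
Already past this cycle's first quarter; the next is at 7.383 + 29.53 = 36.913 d, so 36.913 − 21 = 15.913 days.

15.9 days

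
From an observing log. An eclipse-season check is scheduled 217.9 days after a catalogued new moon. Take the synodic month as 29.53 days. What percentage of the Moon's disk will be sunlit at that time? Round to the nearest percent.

217.9 d spans 7 complete synodic months (7 × 29.53 = 206.71 d) plus 11.19 d.
Elongation θ = 360° × 11.19/29.53 ≈ 136.4°.
With cos θ = (-0.724), the lit fraction is (1 − (-0.724))/2 ≈ 0.862, so 86%.

86%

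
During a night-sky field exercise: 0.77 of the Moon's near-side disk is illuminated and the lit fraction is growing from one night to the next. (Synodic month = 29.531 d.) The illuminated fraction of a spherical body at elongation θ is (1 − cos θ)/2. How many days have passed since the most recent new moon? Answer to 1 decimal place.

10.1 days

From f = (1 − cos θ)/2: cos θ = 1 − 2×0.77 = -0.540; arccos → 122.7°.
Before full moon the principal value applies: θ = 122.7°.
At 360°/29.531 d per day, 122.7° corresponds to 10.06 days.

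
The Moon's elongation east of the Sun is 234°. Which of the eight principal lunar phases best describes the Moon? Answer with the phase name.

waning gibbous

234° lies in the waning gibbous sector of the 8-phase cycle.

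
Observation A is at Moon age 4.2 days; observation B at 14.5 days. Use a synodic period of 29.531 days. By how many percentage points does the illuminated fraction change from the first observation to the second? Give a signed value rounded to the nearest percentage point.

θ₁ = 360° × 4.2/29.531 = 51.2°, f₁ = (1 − cos θ₁)/2 = 0.187.
θ₂ = 360° × 14.5/29.531 = 176.8°, f₂ = (1 − cos θ₂)/2 = 0.999.
Change = f₂ − f₁ = +0.813 → +81 percentage points.

+81 pp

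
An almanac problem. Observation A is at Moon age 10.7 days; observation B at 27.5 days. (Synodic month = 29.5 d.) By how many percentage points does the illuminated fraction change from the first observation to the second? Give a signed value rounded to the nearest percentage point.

-78 pp

First observation: θ = 360°·10.7/29.5 = 130.6°, so f = 0.825.
Second observation: θ = 335.6°, f = 0.045.
Δf = 0.045 − 0.825 = -0.781, i.e. -78 pp.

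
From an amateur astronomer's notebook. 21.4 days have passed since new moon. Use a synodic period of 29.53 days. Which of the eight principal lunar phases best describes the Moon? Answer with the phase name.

At 21.4/29.53 of the cycle, θ ≈ 261° — the last quarter range.

last quarter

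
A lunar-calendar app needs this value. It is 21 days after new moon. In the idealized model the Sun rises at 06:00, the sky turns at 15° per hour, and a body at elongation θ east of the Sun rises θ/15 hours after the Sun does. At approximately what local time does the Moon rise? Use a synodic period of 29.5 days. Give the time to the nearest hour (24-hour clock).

23:00

Phase angle: θ = 360°·(21 d)/(29.5 d) = 256.3°.
At 15° of sky rotation per hour, 256.3° corresponds to a 17.08 h lag.
06:00 + 17.08 h ≈ 23:05 → 23:00 to the nearest hour.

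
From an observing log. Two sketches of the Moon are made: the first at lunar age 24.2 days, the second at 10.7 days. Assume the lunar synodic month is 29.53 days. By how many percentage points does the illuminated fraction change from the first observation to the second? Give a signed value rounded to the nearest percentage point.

First observation: θ = 360°·24.2/29.53 = 295.0°, so f = 0.289.
Second observation: θ = 130.4°, f = 0.824.
Δf = 0.824 − 0.289 = +0.536, i.e. +54 pp.

+54 pp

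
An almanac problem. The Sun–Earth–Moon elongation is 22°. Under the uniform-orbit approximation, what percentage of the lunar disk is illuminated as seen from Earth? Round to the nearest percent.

4%

cos 22° = 0.927, so f = (1 − 0.927)/2 = 0.036, i.e. 4%.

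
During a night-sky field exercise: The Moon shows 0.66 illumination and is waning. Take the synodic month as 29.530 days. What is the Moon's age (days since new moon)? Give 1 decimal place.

20.6 days

From f = (1 − cos θ)/2: cos θ = 1 − 2×0.66 = -0.320; arccos → 108.7°.
Since the Moon is past full (waning), take the reflex angle: θ = 360° − 108.7° = 251.3°.
Age = 29.530 × 251.3°/360° ≈ 20.62 days.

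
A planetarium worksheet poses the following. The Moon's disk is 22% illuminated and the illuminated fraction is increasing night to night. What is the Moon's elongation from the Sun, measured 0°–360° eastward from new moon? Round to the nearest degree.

cos θ = 1 − 2f = 0.560, giving a principal value of 55.9°.
The Moon is waxing (0°–180°), so θ = 55.9° directly.

56°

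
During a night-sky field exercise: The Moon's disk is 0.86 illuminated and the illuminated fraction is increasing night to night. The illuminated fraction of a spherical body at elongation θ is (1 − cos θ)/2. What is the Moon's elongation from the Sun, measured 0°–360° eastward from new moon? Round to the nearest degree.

136°

cos θ = 1 − 2f = -0.720, giving a principal value of 136.1°.
The Moon is waxing (0°–180°), so θ = 136.1° directly.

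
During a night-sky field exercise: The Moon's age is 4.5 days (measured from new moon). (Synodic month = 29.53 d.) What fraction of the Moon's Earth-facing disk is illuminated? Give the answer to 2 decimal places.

Elongation θ = 360° × 4.5/29.53 ≈ 54.9°.
cos 54.9° = 0.576, so f = (1 − 0.576)/2 = 0.212.

0.21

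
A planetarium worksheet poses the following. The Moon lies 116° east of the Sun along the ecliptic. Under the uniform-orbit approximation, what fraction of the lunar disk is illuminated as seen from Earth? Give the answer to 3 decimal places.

0.719

f = (1 − cos 116°)/2 = (1 − (-0.438))/2 ≈ 0.719.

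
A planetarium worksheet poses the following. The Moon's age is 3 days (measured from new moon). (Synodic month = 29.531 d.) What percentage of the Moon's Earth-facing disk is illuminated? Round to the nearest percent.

The Moon has covered 3/29.531 of its cycle, so θ ≈ 360° × 3/29.531 = 36.6°.
Illuminated fraction = (1 − cos 36.6°)/2 = (1 − 0.803)/2 ≈ 0.098, so 10%.

10%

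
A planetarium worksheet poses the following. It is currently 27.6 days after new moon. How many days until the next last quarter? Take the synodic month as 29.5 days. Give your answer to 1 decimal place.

24.0 days

Last quarter occurs at elongation 270°, i.e. at age 29.5 × 270/360 = 22.125 d.
This lunation's last quarter (22.125 d) has passed, so add one period: 51.625 − 27.6 = 24.025 days.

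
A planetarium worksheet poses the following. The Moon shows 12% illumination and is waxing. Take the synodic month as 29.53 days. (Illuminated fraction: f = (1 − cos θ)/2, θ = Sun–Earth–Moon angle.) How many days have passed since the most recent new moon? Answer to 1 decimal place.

3.3 days

Invert f = (1 − cos θ)/2 to get cos θ = 1 − 2(0.12) = 0.760, hence θ₀ = arccos 0.760 = 40.5°.
Waxing ⇒ before full, so θ = 40.5°.
Age = 29.53 × 40.5°/360° ≈ 3.33 days.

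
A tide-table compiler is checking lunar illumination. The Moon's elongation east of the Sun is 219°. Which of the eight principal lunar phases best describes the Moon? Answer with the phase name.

waning gibbous

219° lies in the waning gibbous sector of the 8-phase cycle.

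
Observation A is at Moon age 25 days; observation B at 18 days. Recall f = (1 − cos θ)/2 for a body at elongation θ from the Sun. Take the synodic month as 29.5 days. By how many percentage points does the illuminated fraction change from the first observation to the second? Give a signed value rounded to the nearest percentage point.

θ₁ = 360° × 25/29.5 = 305.1°, f₁ = (1 − cos θ₁)/2 = 0.213.
θ₂ = 360° × 18/29.5 = 219.7°, f₂ = (1 − cos θ₂)/2 = 0.885.
Change = f₂ − f₁ = +0.672 → +67 percentage points.

+67 percentage points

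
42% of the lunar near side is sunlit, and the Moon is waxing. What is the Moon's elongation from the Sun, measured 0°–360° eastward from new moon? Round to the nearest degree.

81°

Invert f = (1 − cos θ)/2 to get cos θ = 1 − 2(0.42) = 0.160, hence θ₀ = arccos 0.160 = 80.8°.
The Moon is waxing (0°–180°), so θ = 80.8° directly.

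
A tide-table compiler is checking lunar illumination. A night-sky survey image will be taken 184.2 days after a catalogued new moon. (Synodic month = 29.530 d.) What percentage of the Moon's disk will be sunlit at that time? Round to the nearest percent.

184.2/29.530 = 6.238 lunations, so 6 complete cycles and 7.02 d into the next.
Phase angle: θ = 360°·(7.02 d)/(29.530 d) = 85.6°.
Illuminated fraction = (1 − cos 85.6°)/2 = (1 − 0.077)/2 ≈ 0.461, so 46%.

46%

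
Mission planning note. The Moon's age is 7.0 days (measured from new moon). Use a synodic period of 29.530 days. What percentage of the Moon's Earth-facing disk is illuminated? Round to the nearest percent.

The Moon has covered 7.0/29.530 of its cycle, so θ ≈ 360° × 7.0/29.530 = 85.3°.
cos 85.3° = 0.081, so f = (1 − 0.081)/2 = 0.459, so 46%.

46%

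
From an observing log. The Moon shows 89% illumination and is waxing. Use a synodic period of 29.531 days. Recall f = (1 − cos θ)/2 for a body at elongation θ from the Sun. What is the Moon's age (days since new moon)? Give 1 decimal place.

From f = (1 − cos θ)/2: cos θ = 1 − 2×0.89 = -0.780; arccos → 141.3°.
Before full moon the principal value applies: θ = 141.3°.
At 360°/29.531 d per day, 141.3° corresponds to 11.59 days.

11.6 days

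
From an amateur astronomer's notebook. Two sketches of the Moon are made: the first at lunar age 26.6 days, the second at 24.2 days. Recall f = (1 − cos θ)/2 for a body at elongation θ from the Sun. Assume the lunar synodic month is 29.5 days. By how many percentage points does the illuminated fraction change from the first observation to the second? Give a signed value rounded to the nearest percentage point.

First observation: θ = 360°·26.6/29.5 = 324.6°, so f = 0.092.
Second observation: θ = 295.3°, f = 0.286.
Δf = 0.286 − 0.092 = +0.194, i.e. +19 pp.

+19 percentage points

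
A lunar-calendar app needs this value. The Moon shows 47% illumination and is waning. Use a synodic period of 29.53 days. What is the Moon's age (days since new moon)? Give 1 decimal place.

Invert f = (1 − cos θ)/2 to get cos θ = 1 − 2(0.47) = 0.060, hence θ₀ = arccos 0.060 = 86.6°.
A waning Moon lies in 180°–360°, so θ = 360° − 86.6° = 273.4°.
Age = 29.53 × 273.4°/360° ≈ 22.43 days.

22.4 days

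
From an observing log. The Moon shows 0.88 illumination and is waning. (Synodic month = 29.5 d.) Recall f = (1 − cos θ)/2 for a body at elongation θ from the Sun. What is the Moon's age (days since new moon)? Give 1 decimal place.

18.1 days

From f = (1 − cos θ)/2: cos θ = 1 − 2×0.88 = -0.760; arccos → 139.5°.
A waning Moon lies in 180°–360°, so θ = 360° − 139.5° = 220.5°.
At 360°/29.5 d per day, 220.5° corresponds to 18.07 days.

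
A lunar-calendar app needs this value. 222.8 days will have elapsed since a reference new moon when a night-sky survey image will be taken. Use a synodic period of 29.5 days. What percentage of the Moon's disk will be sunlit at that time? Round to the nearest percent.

97%

Reduce mod P: 222.8 − 7×29.5 = 16.30 d into the current lunation.
The Moon has covered 16.30/29.5 of its cycle, so θ ≈ 360° × 16.30/29.5 = 198.9°.
Illuminated fraction = (1 − cos 198.9°)/2 = (1 − (-0.946))/2 ≈ 0.973, so 97%.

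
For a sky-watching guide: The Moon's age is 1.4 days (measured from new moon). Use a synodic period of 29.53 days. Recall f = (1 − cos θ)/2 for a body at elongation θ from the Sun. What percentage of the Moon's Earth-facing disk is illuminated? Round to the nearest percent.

The Moon has covered 1.4/29.53 of its cycle, so θ ≈ 360° × 1.4/29.53 = 17.1°.
With cos θ = 0.956, the lit fraction is (1 − 0.956)/2 ≈ 0.022, so 2%.

2%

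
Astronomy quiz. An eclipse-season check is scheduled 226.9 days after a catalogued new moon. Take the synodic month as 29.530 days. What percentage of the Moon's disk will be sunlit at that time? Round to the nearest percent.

Reduce mod P: 226.9 − 7×29.530 = 20.19 d into the current lunation.
The Moon has covered 20.19/29.530 of its cycle, so θ ≈ 360° × 20.19/29.530 = 246.1°.
cos 246.1° = (-0.405), so f = (1 − (-0.405))/2 = 0.702, so 70%.

70%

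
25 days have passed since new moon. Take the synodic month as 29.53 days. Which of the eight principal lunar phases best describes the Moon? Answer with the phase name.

waning crescent

At 25/29.53 of the cycle, θ ≈ 305° — the waning crescent range.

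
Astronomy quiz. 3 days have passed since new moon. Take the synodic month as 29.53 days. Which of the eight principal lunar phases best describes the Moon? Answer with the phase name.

waxing crescent

θ ≈ 360° × 3/29.53 = 37°, which falls in the waxing crescent sector.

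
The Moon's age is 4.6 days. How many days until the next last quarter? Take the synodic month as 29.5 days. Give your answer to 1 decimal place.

Last quarter is 0.75 of the way through the cycle: age 0.75 × 29.5 = 22.125 d.
That is 22.125 − 4.6 = 17.525 days ahead.

17.5 days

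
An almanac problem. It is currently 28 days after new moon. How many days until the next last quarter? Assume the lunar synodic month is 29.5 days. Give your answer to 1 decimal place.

Last quarter occurs at elongation 270°, i.e. at age 29.5 × 270/360 = 22.125 d.
Already past this cycle's last quarter; the next is at 22.125 + 29.5 = 51.625 d, so 51.625 − 28 = 23.625 days.

23.6 days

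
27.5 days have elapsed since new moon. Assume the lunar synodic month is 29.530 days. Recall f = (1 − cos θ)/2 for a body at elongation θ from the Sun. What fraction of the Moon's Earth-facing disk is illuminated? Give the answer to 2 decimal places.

Elongation θ = 360° × 27.5/29.530 ≈ 335.3°.
With cos θ = 0.908, the lit fraction is (1 − 0.908)/2 ≈ 0.046.

0.05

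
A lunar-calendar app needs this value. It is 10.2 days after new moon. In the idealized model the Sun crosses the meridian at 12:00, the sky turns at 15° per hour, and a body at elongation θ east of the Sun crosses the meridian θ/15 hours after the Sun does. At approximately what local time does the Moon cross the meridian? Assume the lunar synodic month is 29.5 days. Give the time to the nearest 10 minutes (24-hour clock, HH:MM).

The Moon has covered 10.2/29.5 of its cycle, so θ ≈ 360° × 10.2/29.5 = 124.5°.
Delay after the Sun = 124.5° / (15°/h) ≈ 8.30 h.
12:00 + 8.298 h ≈ 20:18 → 20:20 to the nearest ten minutes.

20:20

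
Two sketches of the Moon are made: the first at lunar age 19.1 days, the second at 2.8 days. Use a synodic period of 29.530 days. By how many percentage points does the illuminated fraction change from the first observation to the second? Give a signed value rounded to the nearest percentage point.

-72 percentage points

First observation: θ = 360°·19.1/29.530 = 232.8°, so f = 0.802.
Second observation: θ = 34.1°, f = 0.086.
Δf = 0.086 − 0.802 = -0.716, i.e. -72 pp.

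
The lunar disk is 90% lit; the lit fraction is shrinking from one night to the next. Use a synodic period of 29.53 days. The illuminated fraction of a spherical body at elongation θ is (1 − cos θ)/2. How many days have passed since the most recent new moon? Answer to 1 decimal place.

17.8 days

Invert f = (1 − cos θ)/2 to get cos θ = 1 − 2(0.90) = -0.800, hence θ₀ = arccos -0.800 = 143.1°.
A waning Moon lies in 180°–360°, so θ = 360° − 143.1° = 216.9°.
At 360°/29.53 d per day, 216.9° corresponds to 17.79 days.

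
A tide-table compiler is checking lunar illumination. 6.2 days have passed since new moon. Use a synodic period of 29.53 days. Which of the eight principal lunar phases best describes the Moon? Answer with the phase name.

θ ≈ 360° × 6.2/29.53 = 76°, which falls in the first quarter sector.

first quarter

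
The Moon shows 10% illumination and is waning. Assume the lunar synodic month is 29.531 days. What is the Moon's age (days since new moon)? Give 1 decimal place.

26.5 days

cos θ = 1 − 2f = 0.800, giving a principal value of 36.9°.
Waning ⇒ past full, so θ = 360° − 36.9° = 323.1°.
That fraction of the synodic month is 323.1/360 × 29.531 d ≈ 26.51 d.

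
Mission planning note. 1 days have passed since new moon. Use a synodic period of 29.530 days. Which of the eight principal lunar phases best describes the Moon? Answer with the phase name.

θ ≈ 360° × 1/29.530 = 12°, which falls in the new moon sector.

new moon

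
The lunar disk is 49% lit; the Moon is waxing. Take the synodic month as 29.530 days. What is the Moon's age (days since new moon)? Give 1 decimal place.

Invert f = (1 − cos θ)/2 to get cos θ = 1 − 2(0.49) = 0.020, hence θ₀ = arccos 0.020 = 88.9°.
Before full moon the principal value applies: θ = 88.9°.
Age = 29.530 × 88.9°/360° ≈ 7.29 days.

7.3 days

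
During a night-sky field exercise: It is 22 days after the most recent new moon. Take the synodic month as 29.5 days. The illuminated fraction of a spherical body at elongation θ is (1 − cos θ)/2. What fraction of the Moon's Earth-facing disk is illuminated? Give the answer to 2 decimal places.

0.51

The Moon has covered 22/29.5 of its cycle, so θ ≈ 360° × 22/29.5 = 268.5°.
With cos θ = (-0.027), the lit fraction is (1 − (-0.027))/2 ≈ 0.513.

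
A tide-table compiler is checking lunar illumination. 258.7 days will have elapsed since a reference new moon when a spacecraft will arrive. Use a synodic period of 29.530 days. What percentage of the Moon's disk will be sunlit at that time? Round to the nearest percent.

47%

258.7/29.530 = 8.761 lunations, so 8 complete cycles and 22.46 d into the next.
Elongation θ = 360° × 22.46/29.530 ≈ 273.8°.
With cos θ = 0.066, the lit fraction is (1 − 0.066)/2 ≈ 0.467, so 47%.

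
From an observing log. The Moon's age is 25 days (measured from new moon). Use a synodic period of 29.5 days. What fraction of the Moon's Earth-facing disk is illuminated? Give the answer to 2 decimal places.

The Moon has covered 25/29.5 of its cycle, so θ ≈ 360° × 25/29.5 = 305.1°.
With cos θ = 0.575, the lit fraction is (1 − 0.575)/2 ≈ 0.213.

0.21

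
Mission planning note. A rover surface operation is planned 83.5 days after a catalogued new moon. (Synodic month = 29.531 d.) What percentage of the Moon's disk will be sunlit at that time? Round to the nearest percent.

27%

83.5 d spans 2 complete synodic months (2 × 29.531 = 59.06 d) plus 24.44 d.
The Moon has covered 24.44/29.531 of its cycle, so θ ≈ 360° × 24.44/29.531 = 297.9°.
Illuminated fraction = (1 − cos 297.9°)/2 = (1 − 0.468)/2 ≈ 0.266, so 27%.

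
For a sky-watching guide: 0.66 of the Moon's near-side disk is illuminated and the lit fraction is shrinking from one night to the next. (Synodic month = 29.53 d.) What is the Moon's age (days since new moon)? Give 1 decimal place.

From f = (1 − cos θ)/2: cos θ = 1 − 2×0.66 = -0.320; arccos → 108.7°.
A waning Moon lies in 180°–360°, so θ = 360° − 108.7° = 251.3°.
That fraction of the synodic month is 251.3/360 × 29.53 d ≈ 20.62 d.

20.6 days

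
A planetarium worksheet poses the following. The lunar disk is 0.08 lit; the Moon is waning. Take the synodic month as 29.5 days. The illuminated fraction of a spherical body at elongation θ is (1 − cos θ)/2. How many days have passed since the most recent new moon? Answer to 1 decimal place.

26.8 days

cos θ = 1 − 2f = 0.840, giving a principal value of 32.9°.
A waning Moon lies in 180°–360°, so θ = 360° − 32.9° = 327.1°.
That fraction of the synodic month is 327.1/360 × 29.5 d ≈ 26.81 d.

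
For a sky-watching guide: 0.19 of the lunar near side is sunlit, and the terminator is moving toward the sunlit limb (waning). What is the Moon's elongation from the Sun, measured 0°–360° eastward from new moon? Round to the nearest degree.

308°

cos θ = 1 − 2f = 0.620, giving a principal value of 51.7°.
Since the Moon is past full (waning), take the reflex angle: θ = 360° − 51.7° = 308.3°.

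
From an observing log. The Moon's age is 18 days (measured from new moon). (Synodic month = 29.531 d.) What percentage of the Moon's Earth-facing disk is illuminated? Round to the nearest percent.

The Moon has covered 18/29.531 of its cycle, so θ ≈ 360° × 18/29.531 = 219.4°.
Illuminated fraction = (1 − cos 219.4°)/2 = (1 − (-0.772))/2 ≈ 0.886, so 89%.

89%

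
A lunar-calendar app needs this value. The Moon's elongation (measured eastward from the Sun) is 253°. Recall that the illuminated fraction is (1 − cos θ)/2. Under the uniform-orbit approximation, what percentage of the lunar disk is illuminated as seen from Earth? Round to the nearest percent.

cos 253° = (-0.292), so f = (1 − (-0.292))/2 = 0.646, i.e. 65%.

65%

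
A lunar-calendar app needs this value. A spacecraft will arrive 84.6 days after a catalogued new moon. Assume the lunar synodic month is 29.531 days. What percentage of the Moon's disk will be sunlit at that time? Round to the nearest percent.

84.6 d spans 2 complete synodic months (2 × 29.531 = 59.06 d) plus 25.54 d.
The Moon has covered 25.54/29.531 of its cycle, so θ ≈ 360° × 25.54/29.531 = 311.3°.
cos 311.3° = 0.660, so f = (1 − 0.660)/2 = 0.170, so 17%.

17%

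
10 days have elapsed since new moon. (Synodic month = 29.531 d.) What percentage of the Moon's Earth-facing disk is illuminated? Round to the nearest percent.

Elongation θ = 360° × 10/29.531 ≈ 121.9°.
With cos θ = (-0.529), the lit fraction is (1 − (-0.529))/2 ≈ 0.764, so 76%.

76%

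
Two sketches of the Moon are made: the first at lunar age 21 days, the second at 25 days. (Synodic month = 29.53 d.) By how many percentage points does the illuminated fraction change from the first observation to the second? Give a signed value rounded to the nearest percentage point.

First observation: θ = 360°·21/29.53 = 256.0°, so f = 0.621.
Second observation: θ = 304.8°, f = 0.215.
Δf = 0.215 − 0.621 = -0.406, i.e. -41 pp.

-41 percentage points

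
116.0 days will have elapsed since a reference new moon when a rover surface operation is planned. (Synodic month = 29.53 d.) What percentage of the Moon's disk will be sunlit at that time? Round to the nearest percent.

5%

Reduce mod P: 116.0 − 3×29.53 = 27.41 d into the current lunation.
Elongation θ = 360° × 27.41/29.53 ≈ 334.2°.
cos 334.2° = 0.900, so f = (1 − 0.900)/2 = 0.050, so 5%.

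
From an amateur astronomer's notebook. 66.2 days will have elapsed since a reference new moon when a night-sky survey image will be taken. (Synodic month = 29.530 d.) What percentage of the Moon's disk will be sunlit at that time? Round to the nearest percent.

Reduce mod P: 66.2 − 2×29.530 = 7.14 d into the current lunation.
The Moon has covered 7.14/29.530 of its cycle, so θ ≈ 360° × 7.14/29.530 = 87.0°.
Illuminated fraction = (1 − cos 87.0°)/2 = (1 − 0.052)/2 ≈ 0.474, so 47%.

47%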